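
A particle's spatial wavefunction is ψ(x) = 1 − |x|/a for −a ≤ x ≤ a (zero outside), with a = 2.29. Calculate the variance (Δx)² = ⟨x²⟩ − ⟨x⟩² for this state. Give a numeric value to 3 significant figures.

0.524

Compute ⟨x⟩ and ⟨x²⟩ separately, then (Δx)² = ⟨x²⟩ − ⟨x⟩².
ψ is even, so ∫ over [−a, a] = 2∫₀ᵃ with ψ = 1 − x/a there: ∫₀ᵃ (1 − x/a)² dx = a/3, ∫₀ᵃ x²(1 − x/a)² dx = a³/30, ∫₀ᵃ x⁴(1 − x/a)² dx = a⁵/105.
Normalization: ∫|ψ|² dx = 1.5267.
⟨x⟩ = 0.0000 and ⟨x²⟩ = 0.52441.
(Δx)² = 0.52441 − (0.0000)² = 0.52441.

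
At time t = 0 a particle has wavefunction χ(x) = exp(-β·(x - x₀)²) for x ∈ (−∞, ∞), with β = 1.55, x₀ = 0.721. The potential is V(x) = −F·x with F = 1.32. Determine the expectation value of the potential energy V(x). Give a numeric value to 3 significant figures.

⟨V⟩ = ∫ V(x)·|χ|² dx / ∫|χ|² dx.
Gaussian moments (u = x − x₀): ∫u^(2j)·e^(−2βu²) du = (2j−1)!!/(4β)^j · √(π/(2β)), odd powers integrate to 0; here √(π/(2β)) = 1.0067.
State is unnormalized: ∫|χ|² dx = 1.0067, and ∫χ*·V(x)·χ dx = -0.95808, so ⟨V⟩ = -0.95808 / 1.0067.
⟨V⟩ = -0.95172.

-0.952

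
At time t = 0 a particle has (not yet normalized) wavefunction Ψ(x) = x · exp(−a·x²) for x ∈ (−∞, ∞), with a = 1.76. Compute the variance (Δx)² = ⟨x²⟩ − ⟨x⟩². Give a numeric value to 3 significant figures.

Compute ⟨x⟩ and ⟨x²⟩ separately, then (Δx)² = ⟨x²⟩ − ⟨x⟩².
Expand each integrand as polynomial × e^(−2ax²) and use ∫x^(2j)·e^(−2ax²) dx = (2j−1)!!/(4a)^j · √(π/(2a)), odd powers → 0; here √(π/(2a)) = 0.94472.
Normalization: ∫|Ψ|² dx = 0.13419.
⟨x⟩ = 0.0000 and ⟨x²⟩ = 0.42614.
(Δx)² = 0.42614 − (0.0000)² = 0.42614.

0.426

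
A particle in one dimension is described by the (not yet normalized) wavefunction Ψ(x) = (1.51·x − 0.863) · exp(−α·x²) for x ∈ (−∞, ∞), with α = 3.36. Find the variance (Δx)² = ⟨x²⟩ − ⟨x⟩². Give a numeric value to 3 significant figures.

Compute ⟨x⟩ and ⟨x²⟩ separately, then (Δx)² = ⟨x²⟩ − ⟨x⟩².
Expand each integrand as polynomial × e^(−2αx²) and use ∫x^(2j)·e^(−2αx²) dx = (2j−1)!!/(4α)^j · √(π/(2α)), odd powers → 0; here √(π/(2α)) = 0.68374.
Normalization: ∫|Ψ|² dx = 0.62522.
⟨x⟩ = -0.21207 and ⟨x²⟩ = 0.10201.
(Δx)² = 0.10201 − (-0.21207)² = 0.057041.

0.0570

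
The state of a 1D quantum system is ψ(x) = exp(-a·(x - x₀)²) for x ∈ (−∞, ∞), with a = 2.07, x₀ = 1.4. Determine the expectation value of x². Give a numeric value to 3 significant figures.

2.08

⟨x²⟩ = ∫ x²·|ψ|² dx / ∫|ψ|² dx (integrals over the domain).
Gaussian moments (u = x − x₀): ∫u^(2j)·e^(−2au²) du = (2j−1)!!/(4a)^j · √(π/(2a)), odd powers integrate to 0; here √(π/(2a)) = 0.87111.
State is unnormalized: ∫|ψ|² dx = 0.87111, and ∫ψ*·x²·ψ dx = 1.8126, so ⟨x²⟩ = 1.8126 / 0.87111.
⟨x²⟩ = 2.0808.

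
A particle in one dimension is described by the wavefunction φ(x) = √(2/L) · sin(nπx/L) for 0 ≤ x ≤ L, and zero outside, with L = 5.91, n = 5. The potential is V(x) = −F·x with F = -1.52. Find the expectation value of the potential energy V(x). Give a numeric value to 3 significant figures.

⟨V⟩ = ∫ V(x)·|φ|² dx.
With sin²θ = (1 − cos2θ)/2 on 0 ≤ x ≤ L: ∫sin²(nπx/L) dx = L/2, ∫x·sin²(nπx/L) dx = L²/4, ∫x²·sin²(nπx/L) dx = L³·(1/6 − 1/(4n²π²)); higher powers xᵏ the same way, integrating xᵏ·cos(2nπx/L) by parts.
⟨V⟩ = 4.4916.

4.49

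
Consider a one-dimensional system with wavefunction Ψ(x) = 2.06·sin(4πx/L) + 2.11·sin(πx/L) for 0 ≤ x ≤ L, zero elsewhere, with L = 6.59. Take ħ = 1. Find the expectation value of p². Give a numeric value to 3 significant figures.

1.89

p² Ψ = −ħ² d²Ψ/dx²; ⟨p²⟩ = −ħ² ∫ Ψ*·Ψ'' dx / ∫|Ψ|² dx.
d²/dx² sin(jπx/L) = −(jπ/L)²·sin(jπx/L); on 0 ≤ x ≤ L, ∫sin²(jπx/L) dx = L/2 and ∫sin(jπx/L)·sin(lπx/L) dx = 0 for j ≠ l, so only diagonal terms survive in ∫|Ψ|² and ∫Ψ·Ψ″; ∫Ψ·Ψ′ dx = [Ψ²/2] between the walls = 0.
State is unnormalized: ∫|Ψ|² dx = 28.652, and ∫Ψ*·(−ħ² Ψ'') dx = 54.178, so ⟨p²⟩ = 54.178 / 28.652.
⟨p²⟩ = 1.8909.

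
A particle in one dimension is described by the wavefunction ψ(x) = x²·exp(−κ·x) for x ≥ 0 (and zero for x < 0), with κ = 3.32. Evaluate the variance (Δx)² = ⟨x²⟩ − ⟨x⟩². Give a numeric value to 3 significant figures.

0.113

Compute ⟨x⟩ and ⟨x²⟩ separately, then (Δx)² = ⟨x²⟩ − ⟨x⟩².
Every integrand reduces to terms xʲ·e^(−2κx) on [0, ∞); use ∫₀^∞ xʲ·e^(−2κx) dx = j!/(2κ)^(j+1).
Normalization: ∫|ψ|² dx = 0.0018594.
⟨x⟩ = 0.75301 and ⟨x²⟩ = 0.68043.
(Δx)² = 0.68043 − (0.75301)² = 0.11341.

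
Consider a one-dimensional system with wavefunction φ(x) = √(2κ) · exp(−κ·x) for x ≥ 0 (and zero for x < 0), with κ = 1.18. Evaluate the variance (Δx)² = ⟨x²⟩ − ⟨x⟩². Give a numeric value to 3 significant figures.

0.180

Compute ⟨x⟩ and ⟨x²⟩ separately, then (Δx)² = ⟨x²⟩ − ⟨x⟩².
Every integrand reduces to terms xʲ·e^(−2κx) on [0, ∞); use ∫₀^∞ xʲ·e^(−2κx) dx = j!/(2κ)^(j+1).
⟨x⟩ = 0.42373 and ⟨x²⟩ = 0.35909.
(Δx)² = 0.35909 − (0.42373)² = 0.17955.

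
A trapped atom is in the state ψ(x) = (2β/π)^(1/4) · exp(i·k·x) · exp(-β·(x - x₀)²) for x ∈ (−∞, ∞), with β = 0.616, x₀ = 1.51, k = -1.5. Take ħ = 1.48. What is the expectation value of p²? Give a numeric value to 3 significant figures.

6.28

p² ψ = −ħ² d²ψ/dx²; ⟨p²⟩ = −ħ² ∫ ψ*·ψ'' dx.
Gaussian moments (u = x − x₀): ∫u^(2j)·e^(−2βu²) du = (2j−1)!!/(4β)^j · √(π/(2β)), odd powers integrate to 0; here √(π/(2β)) = 1.5969. Derivatives: ψ′ = (ik − 2βu)·ψ, ψ″ = ((ik − 2βu)² − 2β)·ψ; the odd-in-u pieces drop out.
⟨p²⟩ = 6.2777.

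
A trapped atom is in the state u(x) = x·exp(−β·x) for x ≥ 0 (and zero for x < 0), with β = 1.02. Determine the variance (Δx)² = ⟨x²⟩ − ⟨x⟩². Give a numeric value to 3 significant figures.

Compute ⟨x⟩ and ⟨x²⟩ separately, then (Δx)² = ⟨x²⟩ − ⟨x⟩².
Every integrand reduces to terms xʲ·e^(−2βx) on [0, ∞); use ∫₀^∞ xʲ·e^(−2βx) dx = j!/(2β)^(j+1).
Normalization: ∫|u|² dx = 0.23558.
⟨x⟩ = 1.4706 and ⟨x²⟩ = 2.8835.
(Δx)² = 2.8835 − (1.4706)² = 0.72088.

0.721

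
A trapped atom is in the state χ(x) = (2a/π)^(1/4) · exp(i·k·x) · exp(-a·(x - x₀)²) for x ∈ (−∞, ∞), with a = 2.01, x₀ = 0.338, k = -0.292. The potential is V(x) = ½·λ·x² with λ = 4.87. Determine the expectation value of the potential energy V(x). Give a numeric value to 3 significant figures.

⟨V⟩ = ∫ V(x)·|χ|² dx.
Gaussian moments (u = x − x₀): ∫u^(2j)·e^(−2au²) du = (2j−1)!!/(4a)^j · √(π/(2a)), odd powers integrate to 0; here √(π/(2a)) = 0.88402.
⟨V⟩ = 0.58104.

0.581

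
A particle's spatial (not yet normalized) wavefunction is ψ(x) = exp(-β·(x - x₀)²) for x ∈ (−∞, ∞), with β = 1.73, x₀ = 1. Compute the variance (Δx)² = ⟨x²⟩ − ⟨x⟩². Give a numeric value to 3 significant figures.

Compute ⟨x⟩ and ⟨x²⟩ separately, then (Δx)² = ⟨x²⟩ − ⟨x⟩².
Gaussian moments (u = x − x₀): ∫u^(2j)·e^(−2βu²) du = (2j−1)!!/(4β)^j · √(π/(2β)), odd powers integrate to 0; here √(π/(2β)) = 0.95288.
Normalization: ∫|ψ|² dx = 0.95288.
⟨x⟩ = 1.0000 and ⟨x²⟩ = 1.1445.
(Δx)² = 1.1445 − (1.0000)² = 0.14451.

0.145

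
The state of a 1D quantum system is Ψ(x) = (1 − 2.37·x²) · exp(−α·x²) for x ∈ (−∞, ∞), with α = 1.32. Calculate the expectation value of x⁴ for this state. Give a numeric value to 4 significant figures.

⟨x⁴⟩ = ∫ x⁴·|Ψ|² dx / ∫|Ψ|² dx (integrals over the domain).
Expand each integrand as polynomial × e^(−2αx²) and use ∫x^(2j)·e^(−2αx²) dx = (2j−1)!!/(4α)^j · √(π/(2α)), odd powers → 0; here √(π/(2α)) = 1.0909.
State is unnormalized: ∫|Ψ|² dx = 0.77093, and ∫Ψ*·x⁴·Ψ dx = 0.41827, so ⟨x⁴⟩ = 0.41827 / 0.77093.
⟨x⁴⟩ = 0.54255.

0.5426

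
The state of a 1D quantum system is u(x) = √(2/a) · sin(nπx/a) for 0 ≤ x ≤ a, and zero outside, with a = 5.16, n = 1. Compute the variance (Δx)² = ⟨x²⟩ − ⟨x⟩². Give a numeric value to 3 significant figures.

0.870

Compute ⟨x⟩ and ⟨x²⟩ separately, then (Δx)² = ⟨x²⟩ − ⟨x⟩².
With sin²θ = (1 − cos2θ)/2 on 0 ≤ x ≤ a: ∫sin²(nπx/a) dx = a/2, ∫x·sin²(nπx/a) dx = a²/4, ∫x²·sin²(nπx/a) dx = a³·(1/6 − 1/(4n²π²)); higher powers xᵏ the same way, integrating xᵏ·cos(2nπx/a) by parts.
⟨x⟩ = 2.5800 and ⟨x²⟩ = 7.5263.
(Δx)² = 7.5263 − (2.5800)² = 0.86993.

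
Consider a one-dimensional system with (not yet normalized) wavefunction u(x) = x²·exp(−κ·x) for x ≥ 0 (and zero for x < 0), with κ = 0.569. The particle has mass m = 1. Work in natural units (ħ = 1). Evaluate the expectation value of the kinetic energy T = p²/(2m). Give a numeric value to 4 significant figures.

T = −(ħ²/2m) d²/dx², so ⟨T⟩ = −(ħ²/2m) ∫ u*·u'' dx / ∫|u|² dx; with m = 1.
Differentiate x²·exp(−κ·x) with the product rule; every integrand then reduces to terms xʲ·e^(−2κx) on [0, ∞), with ∫₀^∞ xʲ·e^(−2κx) dx = j!/(2κ)^(j+1).
State is unnormalized: ∫|u|² dx = 12.575, and ∫u*·(−ħ²/2m · u'') dx = 0.67854, so ⟨T⟩ = 0.67854 / 12.575.
⟨T⟩ = 0.053960.

0.05396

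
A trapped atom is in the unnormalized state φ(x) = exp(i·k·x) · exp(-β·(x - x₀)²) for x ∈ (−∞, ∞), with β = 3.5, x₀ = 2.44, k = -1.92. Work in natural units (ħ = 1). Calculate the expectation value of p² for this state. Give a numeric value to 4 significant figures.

p² φ = −ħ² d²φ/dx²; ⟨p²⟩ = −ħ² ∫ φ*·φ'' dx / ∫|φ|² dx.
Gaussian moments (u = x − x₀): ∫u^(2j)·e^(−2βu²) du = (2j−1)!!/(4β)^j · √(π/(2β)), odd powers integrate to 0; here √(π/(2β)) = 0.66992. Derivatives: φ′ = (ik − 2βu)·φ, φ″ = ((ik − 2βu)² − 2β)·φ; the odd-in-u pieces drop out.
State is unnormalized: ∫|φ|² dx = 0.66992, and ∫φ*·(−ħ² φ'') dx = 4.8143, so ⟨p²⟩ = 4.8143 / 0.66992.
⟨p²⟩ = 7.1864.

7.186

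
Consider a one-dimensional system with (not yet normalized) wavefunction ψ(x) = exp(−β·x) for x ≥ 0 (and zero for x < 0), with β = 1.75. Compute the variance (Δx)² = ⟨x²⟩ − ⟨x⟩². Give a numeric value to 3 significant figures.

Compute ⟨x⟩ and ⟨x²⟩ separately, then (Δx)² = ⟨x²⟩ − ⟨x⟩².
Every integrand reduces to terms xʲ·e^(−2βx) on [0, ∞); use ∫₀^∞ xʲ·e^(−2βx) dx = j!/(2β)^(j+1).
Normalization: ∫|ψ|² dx = 0.28571.
⟨x⟩ = 0.28571 and ⟨x²⟩ = 0.16327.
(Δx)² = 0.16327 − (0.28571)² = 0.081633.

0.0816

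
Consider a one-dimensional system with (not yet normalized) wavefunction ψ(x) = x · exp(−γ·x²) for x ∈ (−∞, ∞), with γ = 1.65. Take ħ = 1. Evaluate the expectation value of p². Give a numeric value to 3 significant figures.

4.95

p² ψ = −ħ² d²ψ/dx²; ⟨p²⟩ = −ħ² ∫ ψ*·ψ'' dx / ∫|ψ|² dx.
Expand each integrand as polynomial × e^(−2γx²) and use ∫x^(2j)·e^(−2γx²) dx = (2j−1)!!/(4γ)^j · √(π/(2γ)), odd powers → 0; here √(π/(2γ)) = 0.97570. Differentiate with the product rule, d/dx e^(−γx²) = −2γx·e^(−γx²).
State is unnormalized: ∫|ψ|² dx = 0.14783, and ∫ψ*·(−ħ² ψ'') dx = 0.73178, so ⟨p²⟩ = 0.73178 / 0.14783.
⟨p²⟩ = 4.9500.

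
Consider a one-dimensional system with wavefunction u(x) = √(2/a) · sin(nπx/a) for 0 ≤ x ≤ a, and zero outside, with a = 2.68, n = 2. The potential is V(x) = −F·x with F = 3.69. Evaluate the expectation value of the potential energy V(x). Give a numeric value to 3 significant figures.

⟨V⟩ = ∫ V(x)·|u|² dx.
With sin²θ = (1 − cos2θ)/2 on 0 ≤ x ≤ a: ∫sin²(nπx/a) dx = a/2, ∫x·sin²(nπx/a) dx = a²/4, ∫x²·sin²(nπx/a) dx = a³·(1/6 − 1/(4n²π²)); higher powers xᵏ the same way, integrating xᵏ·cos(2nπx/a) by parts.
⟨V⟩ = -4.9446.

-4.94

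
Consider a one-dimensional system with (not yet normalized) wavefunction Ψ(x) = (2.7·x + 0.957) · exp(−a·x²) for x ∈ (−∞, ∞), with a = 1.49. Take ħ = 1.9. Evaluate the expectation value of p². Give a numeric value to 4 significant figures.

11.53

p² Ψ = −ħ² d²Ψ/dx²; ⟨p²⟩ = −ħ² ∫ Ψ*·Ψ'' dx / ∫|Ψ|² dx.
Expand each integrand as polynomial × e^(−2ax²) and use ∫x^(2j)·e^(−2ax²) dx = (2j−1)!!/(4a)^j · √(π/(2a)), odd powers → 0; here √(π/(2a)) = 1.0268. Differentiate with the product rule, d/dx e^(−ax²) = −2ax·e^(−ax²).
State is unnormalized: ∫|Ψ|² dx = 2.1962, and ∫Ψ*·(−ħ² Ψ'') dx = 25.324, so ⟨p²⟩ = 25.324 / 2.1962.
⟨p²⟩ = 11.531.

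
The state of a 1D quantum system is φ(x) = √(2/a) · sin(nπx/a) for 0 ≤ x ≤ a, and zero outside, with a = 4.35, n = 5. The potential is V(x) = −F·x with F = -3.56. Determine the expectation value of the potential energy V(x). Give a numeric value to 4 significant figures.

7.743

⟨V⟩ = ∫ V(x)·|φ|² dx.
With sin²θ = (1 − cos2θ)/2 on 0 ≤ x ≤ a: ∫sin²(nπx/a) dx = a/2, ∫x·sin²(nπx/a) dx = a²/4, ∫x²·sin²(nπx/a) dx = a³·(1/6 − 1/(4n²π²)); higher powers xᵏ the same way, integrating xᵏ·cos(2nπx/a) by parts.
⟨V⟩ = 7.7430.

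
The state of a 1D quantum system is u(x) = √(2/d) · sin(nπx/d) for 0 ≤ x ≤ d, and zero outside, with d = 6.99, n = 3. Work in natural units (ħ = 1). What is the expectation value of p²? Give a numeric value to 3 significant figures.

1.82

p² u = −ħ² d²u/dx²; ⟨p²⟩ = −ħ² ∫ u*·u'' dx.
d/dx sin(nπx/d) = (nπ/d)·cos(nπx/d) and d²/dx² sin(nπx/d) = −(nπ/d)²·sin(nπx/d); on 0 ≤ x ≤ d, ∫sin²(nπx/d) dx = d/2 and ∫sin(nπx/d)·cos(nπx/d) dx = 0.
⟨p²⟩ = 1.8180.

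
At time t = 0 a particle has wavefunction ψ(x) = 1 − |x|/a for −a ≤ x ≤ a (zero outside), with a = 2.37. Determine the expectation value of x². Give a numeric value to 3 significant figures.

0.562

⟨x²⟩ = ∫ x²·|ψ|² dx / ∫|ψ|² dx (integrals over the domain).
ψ is even, so ∫ over [−a, a] = 2∫₀ᵃ with ψ = 1 − x/a there: ∫₀ᵃ (1 − x/a)² dx = a/3, ∫₀ᵃ x²(1 − x/a)² dx = a³/30, ∫₀ᵃ x⁴(1 − x/a)² dx = a⁵/105.
State is unnormalized: ∫|ψ|² dx = 1.5800, and ∫ψ*·x²·ψ dx = 0.88747, so ⟨x²⟩ = 0.88747 / 1.5800.
⟨x²⟩ = 0.56169.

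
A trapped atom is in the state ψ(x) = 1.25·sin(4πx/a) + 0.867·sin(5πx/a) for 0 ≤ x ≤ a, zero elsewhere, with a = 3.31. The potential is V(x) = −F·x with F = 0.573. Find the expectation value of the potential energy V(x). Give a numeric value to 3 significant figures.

⟨V⟩ = ∫ V(x)·|ψ|² dx / ∫|ψ|² dx.
On 0 ≤ x ≤ a (j ≠ l): ∫sin²(jπx/a) dx = a/2, ∫sin(jπx/a)·sin(lπx/a) dx = 0; diagonal moments ∫x·sin²(jπx/a) dx = a²/4, ∫x²·sin²(jπx/a) dx = a³·(1/6 − 1/(4j²π²)); cross terms ∫x·sin(jπx/a)·sin(lπx/a) dx = 0 for j + l even and −4jla²/(π²(j² − l²)²) for j + l odd, ∫x²·sin(jπx/a)·sin(lπx/a) dx = (−1)^(j+l)·4jla³/(π²(j² − l²)²); higher powers the same way via product-to-sum and parts.
State is unnormalized: ∫|ψ|² dx = 3.8300, and ∫ψ*·V(x)·ψ dx = -2.2704, so ⟨V⟩ = -2.2704 / 3.8300.
⟨V⟩ = -0.59278.

-0.593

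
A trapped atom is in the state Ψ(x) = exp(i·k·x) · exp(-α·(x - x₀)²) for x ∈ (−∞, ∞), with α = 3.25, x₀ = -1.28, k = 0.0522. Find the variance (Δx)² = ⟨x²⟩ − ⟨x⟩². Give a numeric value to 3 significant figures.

Compute ⟨x⟩ and ⟨x²⟩ separately, then (Δx)² = ⟨x²⟩ − ⟨x⟩².
Gaussian moments (u = x − x₀): ∫u^(2j)·e^(−2αu²) du = (2j−1)!!/(4α)^j · √(π/(2α)), odd powers integrate to 0; here √(π/(2α)) = 0.69521.
Normalization: ∫|Ψ|² dx = 0.69521.
⟨x⟩ = -1.2800 and ⟨x²⟩ = 1.7153.
(Δx)² = 1.7153 − (-1.2800)² = 0.076923.

0.0769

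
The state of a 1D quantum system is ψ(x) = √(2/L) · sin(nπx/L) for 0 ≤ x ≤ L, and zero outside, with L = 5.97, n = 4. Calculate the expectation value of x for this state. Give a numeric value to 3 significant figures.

2.99

⟨x⟩ = ∫ x·|ψ|² dx (integrals over the domain).
With sin²θ = (1 − cos2θ)/2 on 0 ≤ x ≤ L: ∫sin²(nπx/L) dx = L/2, ∫x·sin²(nπx/L) dx = L²/4, ∫x²·sin²(nπx/L) dx = L³·(1/6 − 1/(4n²π²)); higher powers xᵏ the same way, integrating xᵏ·cos(2nπx/L) by parts.
⟨x⟩ = 2.9850.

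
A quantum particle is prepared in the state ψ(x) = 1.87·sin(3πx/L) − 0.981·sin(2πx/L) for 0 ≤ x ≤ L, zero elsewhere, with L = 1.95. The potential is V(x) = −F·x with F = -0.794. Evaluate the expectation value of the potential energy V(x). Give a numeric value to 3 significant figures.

1.02

⟨V⟩ = ∫ V(x)·|ψ|² dx / ∫|ψ|² dx.
On 0 ≤ x ≤ L (j ≠ l): ∫sin²(jπx/L) dx = L/2, ∫sin(jπx/L)·sin(lπx/L) dx = 0; diagonal moments ∫x·sin²(jπx/L) dx = L²/4, ∫x²·sin²(jπx/L) dx = L³·(1/6 − 1/(4j²π²)); cross terms ∫x·sin(jπx/L)·sin(lπx/L) dx = 0 for j + l even and −4jlL²/(π²(j² − l²)²) for j + l odd, ∫x²·sin(jπx/L)·sin(lπx/L) dx = (−1)^(j+l)·4jlL³/(π²(j² − l²)²); higher powers the same way via product-to-sum and parts.
State is unnormalized: ∫|ψ|² dx = 4.3478, and ∫ψ*·V(x)·ψ dx = 4.4433, so ⟨V⟩ = 4.4433 / 4.3478.
⟨V⟩ = 1.0220.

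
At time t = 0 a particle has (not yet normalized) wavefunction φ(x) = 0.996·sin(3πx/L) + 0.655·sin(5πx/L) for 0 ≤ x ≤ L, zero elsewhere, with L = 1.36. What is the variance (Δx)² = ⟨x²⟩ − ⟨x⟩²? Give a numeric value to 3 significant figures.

0.226

Compute ⟨x⟩ and ⟨x²⟩ separately, then (Δx)² = ⟨x²⟩ − ⟨x⟩².
On 0 ≤ x ≤ L (j ≠ l): ∫sin²(jπx/L) dx = L/2, ∫sin(jπx/L)·sin(lπx/L) dx = 0; diagonal moments ∫x·sin²(jπx/L) dx = L²/4, ∫x²·sin²(jπx/L) dx = L³·(1/6 − 1/(4j²π²)); cross terms ∫x·sin(jπx/L)·sin(lπx/L) dx = 0 for j + l even and −4jlL²/(π²(j² − l²)²) for j + l odd, ∫x²·sin(jπx/L)·sin(lπx/L) dx = (−1)^(j+l)·4jlL³/(π²(j² − l²)²); higher powers the same way via product-to-sum and parts.
Normalization: ∫|φ|² dx = 0.96631.
⟨x⟩ = 0.68000 and ⟨x²⟩ = 0.68879.
(Δx)² = 0.68879 − (0.68000)² = 0.22639.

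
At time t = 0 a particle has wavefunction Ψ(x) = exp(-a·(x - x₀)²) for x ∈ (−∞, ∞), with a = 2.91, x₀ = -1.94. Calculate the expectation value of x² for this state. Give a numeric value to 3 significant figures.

3.85

⟨x²⟩ = ∫ x²·|Ψ|² dx / ∫|Ψ|² dx (integrals over the domain).
Gaussian moments (u = x − x₀): ∫u^(2j)·e^(−2au²) du = (2j−1)!!/(4a)^j · √(π/(2a)), odd powers integrate to 0; here √(π/(2a)) = 0.73471.
State is unnormalized: ∫|Ψ|² dx = 0.73471, and ∫Ψ*·x²·Ψ dx = 2.8283, so ⟨x²⟩ = 2.8283 / 0.73471.
⟨x²⟩ = 3.8495.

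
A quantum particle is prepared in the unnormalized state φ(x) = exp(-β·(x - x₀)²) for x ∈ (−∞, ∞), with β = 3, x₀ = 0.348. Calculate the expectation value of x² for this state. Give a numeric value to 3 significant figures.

⟨x²⟩ = ∫ x²·|φ|² dx / ∫|φ|² dx (integrals over the domain).
Gaussian moments (u = x − x₀): ∫u^(2j)·e^(−2βu²) du = (2j−1)!!/(4β)^j · √(π/(2β)), odd powers integrate to 0; here √(π/(2β)) = 0.72360.
State is unnormalized: ∫|φ|² dx = 0.72360, and ∫φ*·x²·φ dx = 0.14793, so ⟨x²⟩ = 0.14793 / 0.72360.
⟨x²⟩ = 0.20444.

0.204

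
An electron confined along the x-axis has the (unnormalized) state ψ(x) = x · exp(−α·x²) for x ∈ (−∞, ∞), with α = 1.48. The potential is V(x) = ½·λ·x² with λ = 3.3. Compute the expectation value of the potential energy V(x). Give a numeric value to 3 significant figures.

⟨V⟩ = ∫ V(x)·|ψ|² dx / ∫|ψ|² dx.
Expand each integrand as polynomial × e^(−2αx²) and use ∫x^(2j)·e^(−2αx²) dx = (2j−1)!!/(4α)^j · √(π/(2α)), odd powers → 0; here √(π/(2α)) = 1.0302.
State is unnormalized: ∫|ψ|² dx = 0.17402, and ∫ψ*·V(x)·ψ dx = 0.14551, so ⟨V⟩ = 0.14551 / 0.17402.
⟨V⟩ = 0.83615.

0.836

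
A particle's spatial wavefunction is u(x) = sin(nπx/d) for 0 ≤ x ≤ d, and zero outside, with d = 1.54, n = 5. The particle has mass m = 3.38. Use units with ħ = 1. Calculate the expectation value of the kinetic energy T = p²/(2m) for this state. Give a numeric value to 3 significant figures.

T = −(ħ²/2m) d²/dx², so ⟨T⟩ = −(ħ²/2m) ∫ u*·u'' dx / ∫|u|² dx; with m = 3.38.
d/dx sin(nπx/d) = (nπ/d)·cos(nπx/d) and d²/dx² sin(nπx/d) = −(nπ/d)²·sin(nπx/d); on 0 ≤ x ≤ d, ∫sin²(nπx/d) dx = d/2 and ∫sin(nπx/d)·cos(nπx/d) dx = 0.
State is unnormalized: ∫|u|² dx = 0.77000, and ∫u*·(−ħ²/2m · u'') dx = 11.851, so ⟨T⟩ = 11.851 / 0.77000.
⟨T⟩ = 15.390.

15.4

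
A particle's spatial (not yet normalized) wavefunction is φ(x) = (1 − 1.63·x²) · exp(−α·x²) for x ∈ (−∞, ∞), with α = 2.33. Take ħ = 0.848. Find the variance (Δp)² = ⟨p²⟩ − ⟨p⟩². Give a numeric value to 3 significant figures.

Compute ⟨p⟩ and ⟨p²⟩ separately; (Δp)² = ⟨p²⟩ − ⟨p⟩².
Expand each integrand as polynomial × e^(−2αx²) and use ∫x^(2j)·e^(−2αx²) dx = (2j−1)!!/(4α)^j · √(π/(2α)), odd powers → 0; here √(π/(2α)) = 0.82107. Differentiate with the product rule, d/dx e^(−αx²) = −2αx·e^(−αx²).
Normalization: ∫|φ|² dx = 0.60922.
⟨p⟩ = 0.0000 and ⟨p²⟩ = 3.5316.
(Δp)² = 3.5316 − (0.0000)² = 3.5316.

3.53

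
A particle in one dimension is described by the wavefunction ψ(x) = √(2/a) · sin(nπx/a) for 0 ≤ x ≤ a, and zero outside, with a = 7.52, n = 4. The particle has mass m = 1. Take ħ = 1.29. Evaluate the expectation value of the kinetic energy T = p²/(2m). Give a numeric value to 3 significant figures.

2.32

T = −(ħ²/2m) d²/dx², so ⟨T⟩ = −(ħ²/2m) ∫ ψ*·ψ'' dx; with m = 1.
d/dx sin(nπx/a) = (nπ/a)·cos(nπx/a) and d²/dx² sin(nπx/a) = −(nπ/a)²·sin(nπx/a); on 0 ≤ x ≤ a, ∫sin²(nπx/a) dx = a/2 and ∫sin(nπx/a)·cos(nπx/a) dx = 0.
⟨T⟩ = 2.3235.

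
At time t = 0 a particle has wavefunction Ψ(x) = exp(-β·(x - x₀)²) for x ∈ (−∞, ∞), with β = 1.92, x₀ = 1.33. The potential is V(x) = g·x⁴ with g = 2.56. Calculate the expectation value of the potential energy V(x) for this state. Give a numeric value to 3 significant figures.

⟨V⟩ = ∫ V(x)·|Ψ|² dx / ∫|Ψ|² dx.
Gaussian moments (u = x − x₀): ∫u^(2j)·e^(−2βu²) du = (2j−1)!!/(4β)^j · √(π/(2β)), odd powers integrate to 0; here √(π/(2β)) = 0.90450.
State is unnormalized: ∫|Ψ|² dx = 0.90450, and ∫Ψ*·V(x)·Ψ dx = 10.563, so ⟨V⟩ = 10.563 / 0.90450.
⟨V⟩ = 11.678.

11.7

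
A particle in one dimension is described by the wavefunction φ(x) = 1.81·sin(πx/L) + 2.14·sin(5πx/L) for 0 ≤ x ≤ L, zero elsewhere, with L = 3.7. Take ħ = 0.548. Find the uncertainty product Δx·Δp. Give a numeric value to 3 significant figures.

1.74

Δx = √(⟨x²⟩−⟨x⟩²), Δp = √(⟨p²⟩−⟨p⟩²).
On 0 ≤ x ≤ L (j ≠ l): ∫sin²(jπx/L) dx = L/2, ∫sin(jπx/L)·sin(lπx/L) dx = 0; diagonal moments ∫x·sin²(jπx/L) dx = L²/4, ∫x²·sin²(jπx/L) dx = L³·(1/6 − 1/(4j²π²)); cross terms ∫x·sin(jπx/L)·sin(lπx/L) dx = 0 for j + l even and −4jlL²/(π²(j² − l²)²) for j + l odd, ∫x²·sin(jπx/L)·sin(lπx/L) dx = (−1)^(j+l)·4jlL³/(π²(j² − l²)²); higher powers the same way via product-to-sum and parts. d²/dx² sin(jπx/L) = −(jπ/L)²·sin(jπx/L); on 0 ≤ x ≤ L, ∫sin²(jπx/L) dx = L/2 and ∫sin(jπx/L)·sin(lπx/L) dx = 0 for j ≠ l, so only diagonal terms survive in ∫|φ|² and ∫φ·φ″; ∫φ·φ′ dx = [φ²/2] between the walls = 0.
Normalization: ∫|φ|² dx = 14.533.
⟨x⟩ = 1.8500, ⟨x²⟩ = 4.3529 ⇒ Δx = 0.96458.
⟨p⟩ = 0.0000, ⟨p²⟩ = 3.2456 ⇒ Δp = 1.8016.
Δx·Δp = 1.7377.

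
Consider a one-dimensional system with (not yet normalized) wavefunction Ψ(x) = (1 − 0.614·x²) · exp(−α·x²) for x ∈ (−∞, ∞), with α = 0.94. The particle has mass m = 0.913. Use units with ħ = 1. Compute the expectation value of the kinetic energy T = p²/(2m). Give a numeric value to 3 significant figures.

T = −(ħ²/2m) d²/dx², so ⟨T⟩ = −(ħ²/2m) ∫ Ψ*·Ψ'' dx / ∫|Ψ|² dx; with m = 0.913.
Expand each integrand as polynomial × e^(−2αx²) and use ∫x^(2j)·e^(−2αx²) dx = (2j−1)!!/(4α)^j · √(π/(2α)), odd powers → 0; here √(π/(2α)) = 1.2927. Differentiate with the product rule, d/dx e^(−αx²) = −2αx·e^(−αx²).
State is unnormalized: ∫|Ψ|² dx = 0.97392, and ∫Ψ*·(−ħ²/2m · Ψ'') dx = 1.0070, so ⟨T⟩ = 1.0070 / 0.97392.
⟨T⟩ = 1.0340.

1.03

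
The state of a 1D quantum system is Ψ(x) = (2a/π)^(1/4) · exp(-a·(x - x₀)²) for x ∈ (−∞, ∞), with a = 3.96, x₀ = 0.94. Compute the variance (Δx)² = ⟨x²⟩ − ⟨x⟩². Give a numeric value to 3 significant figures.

Compute ⟨x⟩ and ⟨x²⟩ separately, then (Δx)² = ⟨x²⟩ − ⟨x⟩².
Gaussian moments (u = x − x₀): ∫u^(2j)·e^(−2au²) du = (2j−1)!!/(4a)^j · √(π/(2a)), odd powers integrate to 0; here √(π/(2a)) = 0.62981.
⟨x⟩ = 0.94000 and ⟨x²⟩ = 0.94673.
(Δx)² = 0.94673 − (0.94000)² = 0.063131.

0.0631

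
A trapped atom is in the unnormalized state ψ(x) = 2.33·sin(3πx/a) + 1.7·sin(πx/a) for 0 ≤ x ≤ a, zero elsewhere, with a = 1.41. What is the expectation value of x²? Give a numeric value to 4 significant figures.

0.6923

⟨x²⟩ = ∫ x²·|ψ|² dx / ∫|ψ|² dx (integrals over the domain).
On 0 ≤ x ≤ a (j ≠ l): ∫sin²(jπx/a) dx = a/2, ∫sin(jπx/a)·sin(lπx/a) dx = 0; diagonal moments ∫x·sin²(jπx/a) dx = a²/4, ∫x²·sin²(jπx/a) dx = a³·(1/6 − 1/(4j²π²)); cross terms ∫x·sin(jπx/a)·sin(lπx/a) dx = 0 for j + l even and −4jla²/(π²(j² − l²)²) for j + l odd, ∫x²·sin(jπx/a)·sin(lπx/a) dx = (−1)^(j+l)·4jla³/(π²(j² − l²)²); higher powers the same way via product-to-sum and parts.
State is unnormalized: ∫|ψ|² dx = 5.8648, and ∫ψ*·x²·ψ dx = 4.0605, so ⟨x²⟩ = 4.0605 / 5.8648.
⟨x²⟩ = 0.69234.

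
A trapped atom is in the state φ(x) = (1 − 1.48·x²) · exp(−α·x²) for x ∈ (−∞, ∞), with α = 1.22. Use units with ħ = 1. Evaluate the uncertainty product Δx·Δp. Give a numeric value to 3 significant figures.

0.839

Δx = √(⟨x²⟩−⟨x⟩²), Δp = √(⟨p²⟩−⟨p⟩²).
Expand each integrand as polynomial × e^(−2αx²) and use ∫x^(2j)·e^(−2αx²) dx = (2j−1)!!/(4α)^j · √(π/(2α)), odd powers → 0; here √(π/(2α)) = 1.1347. Differentiate with the product rule, d/dx e^(−αx²) = −2αx·e^(−αx²).
Normalization: ∫|φ|² dx = 0.75954.
⟨x⟩ = 0.0000, ⟨x²⟩ = 0.17143 ⇒ Δx = 0.41405.
⟨p⟩ = 0.0000, ⟨p²⟩ = 4.1016 ⇒ Δp = 2.0252.
Δx·Δp = 0.83854.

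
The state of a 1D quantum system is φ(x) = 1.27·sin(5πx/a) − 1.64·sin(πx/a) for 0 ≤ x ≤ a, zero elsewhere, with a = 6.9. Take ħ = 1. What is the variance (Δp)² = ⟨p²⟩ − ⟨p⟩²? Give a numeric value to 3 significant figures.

Compute ⟨p⟩ and ⟨p²⟩ separately; (Δp)² = ⟨p²⟩ − ⟨p⟩².
d²/dx² sin(jπx/a) = −(jπ/a)²·sin(jπx/a); on 0 ≤ x ≤ a, ∫sin²(jπx/a) dx = a/2 and ∫sin(jπx/a)·sin(lπx/a) dx = 0 for j ≠ l, so only diagonal terms survive in ∫|φ|² and ∫φ·φ″; ∫φ·φ′ dx = [φ²/2] between the walls = 0.
Normalization: ∫|φ|² dx = 14.844.
⟨p⟩ = 0.0000 and ⟨p²⟩ = 2.0724.
(Δp)² = 2.0724 − (0.0000)² = 2.0724.

2.07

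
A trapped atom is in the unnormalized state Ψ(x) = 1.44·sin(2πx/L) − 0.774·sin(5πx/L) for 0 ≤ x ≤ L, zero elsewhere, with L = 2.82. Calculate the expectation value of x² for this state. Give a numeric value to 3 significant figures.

⟨x²⟩ = ∫ x²·|Ψ|² dx / ∫|Ψ|² dx (integrals over the domain).
On 0 ≤ x ≤ L (j ≠ l): ∫sin²(jπx/L) dx = L/2, ∫sin(jπx/L)·sin(lπx/L) dx = 0; diagonal moments ∫x·sin²(jπx/L) dx = L²/4, ∫x²·sin²(jπx/L) dx = L³·(1/6 − 1/(4j²π²)); cross terms ∫x·sin(jπx/L)·sin(lπx/L) dx = 0 for j + l even and −4jlL²/(π²(j² − l²)²) for j + l odd, ∫x²·sin(jπx/L)·sin(lπx/L) dx = (−1)^(j+l)·4jlL³/(π²(j² − l²)²); higher powers the same way via product-to-sum and parts.
State is unnormalized: ∫|Ψ|² dx = 3.7685, and ∫Ψ*·x²·Ψ dx = 10.141, so ⟨x²⟩ = 10.141 / 3.7685.
⟨x²⟩ = 2.6910.

2.69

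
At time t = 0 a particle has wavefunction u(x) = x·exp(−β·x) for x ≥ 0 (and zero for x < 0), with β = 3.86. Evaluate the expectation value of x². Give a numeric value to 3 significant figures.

0.201

⟨x²⟩ = ∫ x²·|u|² dx / ∫|u|² dx (integrals over the domain).
Every integrand reduces to terms xʲ·e^(−2βx) on [0, ∞); use ∫₀^∞ xʲ·e^(−2βx) dx = j!/(2β)^(j+1).
State is unnormalized: ∫|u|² dx = 0.0043469, and ∫u*·x²·u dx = 0.00087524, so ⟨x²⟩ = 0.00087524 / 0.0043469.
⟨x²⟩ = 0.20135.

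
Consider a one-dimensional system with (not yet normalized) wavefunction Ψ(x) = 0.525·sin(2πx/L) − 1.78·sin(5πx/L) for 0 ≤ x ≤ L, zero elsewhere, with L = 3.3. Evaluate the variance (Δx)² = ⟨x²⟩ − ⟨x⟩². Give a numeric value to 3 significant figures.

Compute ⟨x⟩ and ⟨x²⟩ separately, then (Δx)² = ⟨x²⟩ − ⟨x⟩².
On 0 ≤ x ≤ L (j ≠ l): ∫sin²(jπx/L) dx = L/2, ∫sin(jπx/L)·sin(lπx/L) dx = 0; diagonal moments ∫x·sin²(jπx/L) dx = L²/4, ∫x²·sin²(jπx/L) dx = L³·(1/6 − 1/(4j²π²)); cross terms ∫x·sin(jπx/L)·sin(lπx/L) dx = 0 for j + l even and −4jlL²/(π²(j² − l²)²) for j + l odd, ∫x²·sin(jπx/L)·sin(lπx/L) dx = (−1)^(j+l)·4jlL³/(π²(j² − l²)²); higher powers the same way via product-to-sum and parts.
Normalization: ∫|Ψ|² dx = 5.6826.
⟨x⟩ = 1.6829 and ⟨x²⟩ = 3.7073.
(Δx)² = 3.7073 − (1.6829)² = 0.87508.

0.875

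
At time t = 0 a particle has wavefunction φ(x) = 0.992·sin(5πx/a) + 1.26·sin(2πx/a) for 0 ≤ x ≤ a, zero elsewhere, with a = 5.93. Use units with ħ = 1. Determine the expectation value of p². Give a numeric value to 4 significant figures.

3.378

p² φ = −ħ² d²φ/dx²; ⟨p²⟩ = −ħ² ∫ φ*·φ'' dx / ∫|φ|² dx.
d²/dx² sin(jπx/a) = −(jπ/a)²·sin(jπx/a); on 0 ≤ x ≤ a, ∫sin²(jπx/a) dx = a/2 and ∫sin(jπx/a)·sin(lπx/a) dx = 0 for j ≠ l, so only diagonal terms survive in ∫|φ|² and ∫φ·φ″; ∫φ·φ′ dx = [φ²/2] between the walls = 0.
State is unnormalized: ∫|φ|² dx = 7.6250, and ∫φ*·(−ħ² φ'') dx = 25.758, so ⟨p²⟩ = 25.758 / 7.6250.
⟨p²⟩ = 3.3780.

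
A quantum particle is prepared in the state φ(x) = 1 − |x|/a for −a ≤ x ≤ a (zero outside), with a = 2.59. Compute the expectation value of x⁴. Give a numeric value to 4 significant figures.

⟨x⁴⟩ = ∫ x⁴·|φ|² dx / ∫|φ|² dx (integrals over the domain).
φ is even, so ∫ over [−a, a] = 2∫₀ᵃ with φ = 1 − x/a there: ∫₀ᵃ (1 − x/a)² dx = a/3, ∫₀ᵃ x²(1 − x/a)² dx = a³/30, ∫₀ᵃ x⁴(1 − x/a)² dx = a⁵/105.
State is unnormalized: ∫|φ|² dx = 1.7267, and ∫φ*·x⁴·φ dx = 2.2199, so ⟨x⁴⟩ = 2.2199 / 1.7267.
⟨x⁴⟩ = 1.2857.

1.286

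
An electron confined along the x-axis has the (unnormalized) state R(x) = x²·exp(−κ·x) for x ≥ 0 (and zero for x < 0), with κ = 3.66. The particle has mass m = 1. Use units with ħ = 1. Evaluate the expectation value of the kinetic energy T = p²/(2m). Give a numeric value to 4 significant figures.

2.233

T = −(ħ²/2m) d²/dx², so ⟨T⟩ = −(ħ²/2m) ∫ R*·R'' dx / ∫|R|² dx; with m = 1.
Differentiate x²·exp(−κ·x) with the product rule; every integrand then reduces to terms xʲ·e^(−2κx) on [0, ∞), with ∫₀^∞ xʲ·e^(−2κx) dx = j!/(2κ)^(j+1).
State is unnormalized: ∫|R|² dx = 0.0011420, and ∫R*·(−ħ²/2m · R'') dx = 0.0025496, so ⟨T⟩ = 0.0025496 / 0.0011420.
⟨T⟩ = 2.2326.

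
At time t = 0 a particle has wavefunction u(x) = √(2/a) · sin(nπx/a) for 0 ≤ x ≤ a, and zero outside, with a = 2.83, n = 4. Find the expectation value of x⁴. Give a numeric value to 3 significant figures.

12.4

⟨x⁴⟩ = ∫ x⁴·|u|² dx (integrals over the domain).
With sin²θ = (1 − cos2θ)/2 on 0 ≤ x ≤ a: ∫sin²(nπx/a) dx = a/2, ∫x·sin²(nπx/a) dx = a²/4, ∫x²·sin²(nπx/a) dx = a³·(1/6 − 1/(4n²π²)); higher powers xᵏ the same way, integrating xᵏ·cos(2nπx/a) by parts.
⟨x⁴⟩ = 12.426.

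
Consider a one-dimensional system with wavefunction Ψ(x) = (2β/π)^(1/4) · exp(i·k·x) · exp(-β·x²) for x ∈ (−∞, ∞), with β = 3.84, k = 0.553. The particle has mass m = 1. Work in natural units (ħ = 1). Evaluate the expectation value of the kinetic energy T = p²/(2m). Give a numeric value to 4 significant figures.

2.073

T = −(ħ²/2m) d²/dx², so ⟨T⟩ = −(ħ²/2m) ∫ Ψ*·Ψ'' dx; with m = 1.
Gaussian moments: ∫x^(2j)·e^(−2βx²) dx = (2j−1)!!/(4β)^j · √(π/(2β)), odd powers integrate to 0; here √(π/(2β)) = 0.63958. Derivatives: Ψ′ = (ik − 2βx)·Ψ, Ψ″ = ((ik − 2βx)² − 2β)·Ψ; the odd-in-x pieces drop out.
⟨T⟩ = 2.0729.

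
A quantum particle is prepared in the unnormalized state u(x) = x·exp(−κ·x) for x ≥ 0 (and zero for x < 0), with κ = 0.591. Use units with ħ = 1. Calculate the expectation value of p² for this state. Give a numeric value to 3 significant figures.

0.349

p² u = −ħ² d²u/dx²; ⟨p²⟩ = −ħ² ∫ u*·u'' dx / ∫|u|² dx.
Differentiate x·exp(−κ·x) with the product rule; every integrand then reduces to terms xʲ·e^(−2κx) on [0, ∞), with ∫₀^∞ xʲ·e^(−2κx) dx = j!/(2κ)^(j+1).
State is unnormalized: ∫|u|² dx = 1.2111, and ∫u*·(−ħ² u'') dx = 0.42301, so ⟨p²⟩ = 0.42301 / 1.2111.
⟨p²⟩ = 0.34928.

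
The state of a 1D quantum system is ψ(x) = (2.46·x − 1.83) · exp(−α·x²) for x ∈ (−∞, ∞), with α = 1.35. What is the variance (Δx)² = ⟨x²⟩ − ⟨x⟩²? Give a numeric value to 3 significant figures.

Compute ⟨x⟩ and ⟨x²⟩ separately, then (Δx)² = ⟨x²⟩ − ⟨x⟩².
Expand each integrand as polynomial × e^(−2αx²) and use ∫x^(2j)·e^(−2αx²) dx = (2j−1)!!/(4α)^j · √(π/(2α)), odd powers → 0; here √(π/(2α)) = 1.0787.
Normalization: ∫|ψ|² dx = 4.8212.
⟨x⟩ = -0.37304 and ⟨x²⟩ = 0.27805.
(Δx)² = 0.27805 − (-0.37304)² = 0.13889.

0.139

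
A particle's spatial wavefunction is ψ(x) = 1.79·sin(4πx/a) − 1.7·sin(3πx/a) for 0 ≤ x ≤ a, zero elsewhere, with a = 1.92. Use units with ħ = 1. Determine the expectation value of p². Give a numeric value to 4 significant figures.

p² ψ = −ħ² d²ψ/dx²; ⟨p²⟩ = −ħ² ∫ ψ*·ψ'' dx / ∫|ψ|² dx.
d²/dx² sin(jπx/a) = −(jπ/a)²·sin(jπx/a); on 0 ≤ x ≤ a, ∫sin²(jπx/a) dx = a/2 and ∫sin(jπx/a)·sin(lπx/a) dx = 0 for j ≠ l, so only diagonal terms survive in ∫|ψ|² and ∫ψ·ψ″; ∫ψ·ψ′ dx = [ψ²/2] between the walls = 0.
State is unnormalized: ∫|ψ|² dx = 5.8503, and ∫ψ*·(−ħ² ψ'') dx = 198.61, so ⟨p²⟩ = 198.61 / 5.8503.
⟨p²⟩ = 33.949.

33.95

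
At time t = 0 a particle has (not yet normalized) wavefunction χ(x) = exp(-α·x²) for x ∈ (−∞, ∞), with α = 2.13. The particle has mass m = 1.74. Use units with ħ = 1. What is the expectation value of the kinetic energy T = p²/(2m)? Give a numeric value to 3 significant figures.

0.612

T = −(ħ²/2m) d²/dx², so ⟨T⟩ = −(ħ²/2m) ∫ χ*·χ'' dx / ∫|χ|² dx; with m = 1.74.
Gaussian moments: ∫x^(2j)·e^(−2αx²) dx = (2j−1)!!/(4α)^j · √(π/(2α)), odd powers integrate to 0; here √(π/(2α)) = 0.85876. Derivatives: d/dx e^(−αx²) = −2αx·e^(−αx²), d²/dx² e^(−αx²) = (4α²x² − 2α)·e^(−αx²).
State is unnormalized: ∫|χ|² dx = 0.85876, and ∫χ*·(−ħ²/2m · χ'') dx = 0.52562, so ⟨T⟩ = 0.52562 / 0.85876.
⟨T⟩ = 0.61207.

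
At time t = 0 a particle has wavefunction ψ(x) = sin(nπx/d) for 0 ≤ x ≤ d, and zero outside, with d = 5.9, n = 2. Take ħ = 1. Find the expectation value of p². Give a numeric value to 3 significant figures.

1.13

p² ψ = −ħ² d²ψ/dx²; ⟨p²⟩ = −ħ² ∫ ψ*·ψ'' dx / ∫|ψ|² dx.
d/dx sin(nπx/d) = (nπ/d)·cos(nπx/d) and d²/dx² sin(nπx/d) = −(nπ/d)²·sin(nπx/d); on 0 ≤ x ≤ d, ∫sin²(nπx/d) dx = d/2 and ∫sin(nπx/d)·cos(nπx/d) dx = 0.
State is unnormalized: ∫|ψ|² dx = 2.9500, and ∫ψ*·(−ħ² ψ'') dx = 3.3456, so ⟨p²⟩ = 3.3456 / 2.9500.
⟨p²⟩ = 1.1341.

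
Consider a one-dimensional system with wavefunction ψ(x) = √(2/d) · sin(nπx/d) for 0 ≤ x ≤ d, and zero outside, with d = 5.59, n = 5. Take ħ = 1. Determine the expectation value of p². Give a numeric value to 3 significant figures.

7.90

p² ψ = −ħ² d²ψ/dx²; ⟨p²⟩ = −ħ² ∫ ψ*·ψ'' dx.
d/dx sin(nπx/d) = (nπ/d)·cos(nπx/d) and d²/dx² sin(nπx/d) = −(nπ/d)²·sin(nπx/d); on 0 ≤ x ≤ d, ∫sin²(nπx/d) dx = d/2 and ∫sin(nπx/d)·cos(nπx/d) dx = 0.
⟨p²⟩ = 7.8962.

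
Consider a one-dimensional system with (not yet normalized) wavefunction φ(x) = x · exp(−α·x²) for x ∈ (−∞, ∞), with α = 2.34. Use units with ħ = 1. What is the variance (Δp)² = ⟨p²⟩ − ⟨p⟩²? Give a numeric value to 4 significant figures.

7.020

Compute ⟨p⟩ and ⟨p²⟩ separately; (Δp)² = ⟨p²⟩ − ⟨p⟩².
Expand each integrand as polynomial × e^(−2αx²) and use ∫x^(2j)·e^(−2αx²) dx = (2j−1)!!/(4α)^j · √(π/(2α)), odd powers → 0; here √(π/(2α)) = 0.81932. Differentiate with the product rule, d/dx e^(−αx²) = −2αx·e^(−αx²).
Normalization: ∫|φ|² dx = 0.087534.
⟨p⟩ = 0.0000 and ⟨p²⟩ = 7.0200.
(Δp)² = 7.0200 − (0.0000)² = 7.0200.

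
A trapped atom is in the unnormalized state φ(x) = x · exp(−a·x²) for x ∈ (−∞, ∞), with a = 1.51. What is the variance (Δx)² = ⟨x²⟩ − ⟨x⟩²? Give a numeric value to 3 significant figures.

Compute ⟨x⟩ and ⟨x²⟩ separately, then (Δx)² = ⟨x²⟩ − ⟨x⟩².
Expand each integrand as polynomial × e^(−2ax²) and use ∫x^(2j)·e^(−2ax²) dx = (2j−1)!!/(4a)^j · √(π/(2a)), odd powers → 0; here √(π/(2a)) = 1.0199.
Normalization: ∫|φ|² dx = 0.16886.
⟨x⟩ = 0.0000 and ⟨x²⟩ = 0.49669.
(Δx)² = 0.49669 − (0.0000)² = 0.49669.

0.497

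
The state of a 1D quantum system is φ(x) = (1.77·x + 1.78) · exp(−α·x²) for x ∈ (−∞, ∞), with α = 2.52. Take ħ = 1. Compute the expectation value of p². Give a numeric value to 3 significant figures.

p² φ = −ħ² d²φ/dx²; ⟨p²⟩ = −ħ² ∫ φ*·φ'' dx / ∫|φ|² dx.
Expand each integrand as polynomial × e^(−2αx²) and use ∫x^(2j)·e^(−2αx²) dx = (2j−1)!!/(4α)^j · √(π/(2α)), odd powers → 0; here √(π/(2α)) = 0.78951. Differentiate with the product rule, d/dx e^(−αx²) = −2αx·e^(−αx²).
State is unnormalized: ∫|φ|² dx = 2.7469, and ∫φ*·(−ħ² φ'') dx = 8.1589, so ⟨p²⟩ = 8.1589 / 2.7469.
⟨p²⟩ = 2.9702.

2.97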